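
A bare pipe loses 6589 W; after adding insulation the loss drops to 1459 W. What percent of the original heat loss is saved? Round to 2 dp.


Savings = ((6589-1459)/6589)*100 = 77.86 %

77.86 %


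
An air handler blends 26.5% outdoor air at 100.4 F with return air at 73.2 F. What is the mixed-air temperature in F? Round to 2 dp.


T_mix = 73.2 + (26.5/100)*(100.4-73.2) = 80.41 F

80.41 F


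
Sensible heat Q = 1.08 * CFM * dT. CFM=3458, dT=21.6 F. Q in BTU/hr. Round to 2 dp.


Q = 1.08 * 3458 * 21.6 = 80668.22 BTU/hr

80668.22 BTU/hr


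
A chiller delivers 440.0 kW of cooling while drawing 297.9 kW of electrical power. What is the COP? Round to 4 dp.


COP = 440.0 / 297.9 = 1.4770

1.4770


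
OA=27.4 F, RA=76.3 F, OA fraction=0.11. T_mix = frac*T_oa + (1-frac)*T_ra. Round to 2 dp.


T_mix = 0.11*27.4 + 0.89*76.3 = 70.92 F

70.92 F


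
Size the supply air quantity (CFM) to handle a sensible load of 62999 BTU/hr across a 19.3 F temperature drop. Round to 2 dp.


CFM = 62999 / (1.08 * 19.3) = 3022.40

3022.40 CFM


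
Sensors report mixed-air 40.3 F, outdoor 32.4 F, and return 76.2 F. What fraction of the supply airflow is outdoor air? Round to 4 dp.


frac = (40.3 - 76.2) / (32.4 - 76.2) = 0.8196

0.8196


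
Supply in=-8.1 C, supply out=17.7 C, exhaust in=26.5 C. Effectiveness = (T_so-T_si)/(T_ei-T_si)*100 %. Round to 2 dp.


eff = (17.7-(-8.1))/(26.5-(-8.1))*100 = 74.57 %

74.57 %


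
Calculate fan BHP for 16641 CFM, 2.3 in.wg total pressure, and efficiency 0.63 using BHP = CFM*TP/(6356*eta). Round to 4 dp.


BHP = 16641 * 2.3 / (6356 * 0.63) = 9.5583 hp

9.5583 hp


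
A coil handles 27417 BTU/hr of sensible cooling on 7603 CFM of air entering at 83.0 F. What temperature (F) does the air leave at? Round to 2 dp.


dT = 27417/(1.08*7603) = 3.3390
T_leave = 83.0 - 3.3390 = 79.66 F

79.66 F


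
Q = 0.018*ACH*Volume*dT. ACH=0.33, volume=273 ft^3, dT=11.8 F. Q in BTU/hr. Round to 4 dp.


Q = 0.018 * 0.33 * 273 * 11.8 = 19.1351 BTU/hr

19.1351 BTU/hr


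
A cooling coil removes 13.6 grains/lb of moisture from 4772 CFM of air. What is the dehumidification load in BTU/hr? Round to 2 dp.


Q = 0.68 * 4772 * 13.6 = 44131.46 BTU/hr

44131.46 BTU/hr


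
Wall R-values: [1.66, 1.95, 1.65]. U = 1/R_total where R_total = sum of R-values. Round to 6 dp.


R_total = 1.66 + 1.95 + 1.65 = 5.26
U = 1/5.26 = 0.190114

0.190114


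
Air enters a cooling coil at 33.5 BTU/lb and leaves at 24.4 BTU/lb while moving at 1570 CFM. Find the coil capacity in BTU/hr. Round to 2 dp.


Q = 4.5 * 1570 * (33.5 - 24.4) = 64291.50 BTU/hr

64291.50 BTU/hr


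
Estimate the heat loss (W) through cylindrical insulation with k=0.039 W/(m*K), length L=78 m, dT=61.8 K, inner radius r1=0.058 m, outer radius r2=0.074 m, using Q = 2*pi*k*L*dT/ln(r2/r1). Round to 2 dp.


Q = 2*pi*0.039*78*61.8/ln(0.074/0.058) = 4848.54 W

4848.54 W


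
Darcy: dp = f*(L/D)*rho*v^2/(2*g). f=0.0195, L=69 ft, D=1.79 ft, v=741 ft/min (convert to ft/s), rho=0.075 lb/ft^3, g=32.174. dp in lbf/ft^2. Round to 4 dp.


v_fps = 741/60 = 12.35 ft/s
dp = 0.0195*(69/1.79)*0.075*12.35^2/(2*32.174) = 0.1336 lbf/ft^2

0.1336 lbf/ft^2


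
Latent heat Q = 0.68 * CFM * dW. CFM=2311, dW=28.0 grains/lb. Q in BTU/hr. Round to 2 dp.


Q = 0.68 * 2311 * 28.0 = 44001.44 BTU/hr

44001.44 BTU/hr


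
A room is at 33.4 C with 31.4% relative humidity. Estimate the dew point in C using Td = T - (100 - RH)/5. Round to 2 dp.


Td = 33.4 - (100-31.4)/5 = 19.68 C

19.68 C


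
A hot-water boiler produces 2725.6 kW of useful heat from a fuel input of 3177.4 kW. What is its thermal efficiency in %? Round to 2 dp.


eta = (2725.6/3177.4)*100 = 85.78 %

85.78 %


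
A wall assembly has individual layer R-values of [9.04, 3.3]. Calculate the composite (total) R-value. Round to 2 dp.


R_total = 9.04 + 3.3 = 12.34

12.34


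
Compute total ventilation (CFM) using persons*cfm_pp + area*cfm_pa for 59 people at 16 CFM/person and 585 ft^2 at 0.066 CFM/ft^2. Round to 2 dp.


Total = 59*16 + 585*0.066 = 982.61 CFM

982.61 CFM


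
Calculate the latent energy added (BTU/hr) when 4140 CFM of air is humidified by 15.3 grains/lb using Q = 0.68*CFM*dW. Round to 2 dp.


Q = 0.68 * 4140 * 15.3 = 43072.56 BTU/hr

43072.56 BTU/hr


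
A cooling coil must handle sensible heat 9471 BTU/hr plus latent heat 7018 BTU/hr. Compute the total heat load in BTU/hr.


Qt = 9471 + 7018 = 16489 BTU/hr

16489 BTU/hr


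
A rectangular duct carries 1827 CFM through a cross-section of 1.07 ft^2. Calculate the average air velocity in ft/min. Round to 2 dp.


V = 1827 / 1.07 = 1707.48 ft/min

1707.48 ft/min


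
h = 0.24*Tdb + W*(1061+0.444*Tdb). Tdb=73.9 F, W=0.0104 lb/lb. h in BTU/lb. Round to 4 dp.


h = 0.24*73.9 + 0.0104*(1061+0.444*73.9) = 29.1116 BTU/lb

29.1116 BTU/lb


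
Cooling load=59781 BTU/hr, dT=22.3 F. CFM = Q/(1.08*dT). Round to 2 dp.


CFM = 59781 / (1.08 * 22.3) = 2482.19

2482.19 CFM


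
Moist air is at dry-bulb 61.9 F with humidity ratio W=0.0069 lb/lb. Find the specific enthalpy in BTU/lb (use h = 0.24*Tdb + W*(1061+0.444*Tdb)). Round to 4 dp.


h = 0.24*61.9 + 0.0069*(1061+0.444*61.9) = 22.3665 BTU/lb

22.3665 BTU/lb


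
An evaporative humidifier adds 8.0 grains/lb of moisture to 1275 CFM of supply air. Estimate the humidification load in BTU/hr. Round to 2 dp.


Q = 0.68 * 1275 * 8.0 = 6936.00 BTU/hr

6936.00 BTU/hr


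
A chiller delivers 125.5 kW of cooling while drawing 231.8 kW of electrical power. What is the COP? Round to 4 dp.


COP = 125.5 / 231.8 = 0.5414

0.5414


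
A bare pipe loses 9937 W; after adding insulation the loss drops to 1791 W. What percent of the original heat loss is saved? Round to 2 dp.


Savings = ((9937-1791)/9937)*100 = 81.98 %

81.98 %


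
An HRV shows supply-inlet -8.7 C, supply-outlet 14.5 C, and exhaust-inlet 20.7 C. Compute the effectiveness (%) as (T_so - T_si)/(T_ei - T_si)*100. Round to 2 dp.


eff = (14.5-(-8.7))/(20.7-(-8.7))*100 = 78.91 %

78.91 %


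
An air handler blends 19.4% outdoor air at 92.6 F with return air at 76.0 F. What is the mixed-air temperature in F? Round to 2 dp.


T_mix = 76.0 + (19.4/100)*(92.6-76.0) = 79.22 F

79.22 F


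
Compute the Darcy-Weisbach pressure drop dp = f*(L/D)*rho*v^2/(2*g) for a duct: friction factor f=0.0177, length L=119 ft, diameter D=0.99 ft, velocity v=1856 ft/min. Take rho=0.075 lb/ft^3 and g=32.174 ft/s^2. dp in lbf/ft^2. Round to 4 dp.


v_fps = 1856/60 = 30.9333 ft/s
dp = 0.0177*(119/0.99)*0.075*30.9333^2/(2*32.174) = 2.3728 lbf/ft^2

2.3728 lbf/ft^2


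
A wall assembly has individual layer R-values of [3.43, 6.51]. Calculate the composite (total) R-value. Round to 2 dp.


R_total = 3.43 + 6.51 = 9.94

9.94


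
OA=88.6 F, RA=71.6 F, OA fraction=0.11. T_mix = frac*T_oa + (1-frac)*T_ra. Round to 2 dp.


T_mix = 0.11*88.6 + 0.89*71.6 = 73.47 F

73.47 F


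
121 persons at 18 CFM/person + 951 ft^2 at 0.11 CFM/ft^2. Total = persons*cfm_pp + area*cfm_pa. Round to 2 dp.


Total = 121*18 + 951*0.11 = 2282.61 CFM

2282.61 CFM


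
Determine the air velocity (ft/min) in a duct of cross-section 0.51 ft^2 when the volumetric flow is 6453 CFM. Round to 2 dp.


V = 6453 / 0.51 = 12652.94 ft/min

12652.94 ft/min


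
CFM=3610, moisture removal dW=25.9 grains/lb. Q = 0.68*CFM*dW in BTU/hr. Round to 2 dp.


Q = 0.68 * 3610 * 25.9 = 63579.32 BTU/hr

63579.32 BTU/hr


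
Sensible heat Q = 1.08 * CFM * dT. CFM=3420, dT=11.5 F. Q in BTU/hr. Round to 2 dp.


Q = 1.08 * 3420 * 11.5 = 42476.40 BTU/hr

42476.40 BTU/hr


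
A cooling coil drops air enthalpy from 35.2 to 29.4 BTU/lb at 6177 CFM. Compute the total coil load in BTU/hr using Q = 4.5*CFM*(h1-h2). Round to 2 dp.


Q = 4.5 * 6177 * (35.2 - 29.4) = 161219.70 BTU/hr

161219.70 BTU/hr


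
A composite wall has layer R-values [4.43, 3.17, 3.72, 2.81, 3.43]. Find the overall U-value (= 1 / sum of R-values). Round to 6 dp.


R_total = 4.43 + 3.17 + 3.72 + 2.81 + 3.43 = 17.56
U = 1/17.56 = 0.056948

0.056948


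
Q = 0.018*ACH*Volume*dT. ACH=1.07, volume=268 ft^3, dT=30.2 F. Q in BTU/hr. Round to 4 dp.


Q = 0.018 * 1.07 * 268 * 30.2 = 155.8827 BTU/hr

155.8827 BTU/hr


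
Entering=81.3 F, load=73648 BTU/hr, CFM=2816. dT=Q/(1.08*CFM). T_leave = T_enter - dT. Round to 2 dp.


dT = 73648/(1.08*2816) = 24.2161
T_leave = 81.3 - 24.2161 = 57.08 F

57.08 F


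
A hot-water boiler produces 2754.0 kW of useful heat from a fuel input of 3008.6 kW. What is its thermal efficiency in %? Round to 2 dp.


eta = (2754.0/3008.6)*100 = 91.54 %

91.54 %


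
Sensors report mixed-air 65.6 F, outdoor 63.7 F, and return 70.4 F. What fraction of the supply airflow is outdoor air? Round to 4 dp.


frac = (65.6 - 70.4) / (63.7 - 70.4) = 0.7164

0.7164


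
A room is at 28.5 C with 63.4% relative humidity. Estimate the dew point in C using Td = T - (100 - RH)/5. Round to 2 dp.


Td = 28.5 - (100-63.4)/5 = 21.18 C

21.18 C


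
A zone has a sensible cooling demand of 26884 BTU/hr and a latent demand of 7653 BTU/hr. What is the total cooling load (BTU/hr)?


Qt = 26884 + 7653 = 34537 BTU/hr

34537 BTU/hr


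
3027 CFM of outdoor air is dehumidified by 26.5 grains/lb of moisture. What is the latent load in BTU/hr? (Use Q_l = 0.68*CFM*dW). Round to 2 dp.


Q = 0.68 * 3027 * 26.5 = 54546.54 BTU/hr

54546.54 BTU/hr


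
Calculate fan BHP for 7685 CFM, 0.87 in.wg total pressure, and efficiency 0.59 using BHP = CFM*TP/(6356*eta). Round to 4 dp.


BHP = 7685 * 0.87 / (6356 * 0.59) = 1.7829 hp

1.7829 hp


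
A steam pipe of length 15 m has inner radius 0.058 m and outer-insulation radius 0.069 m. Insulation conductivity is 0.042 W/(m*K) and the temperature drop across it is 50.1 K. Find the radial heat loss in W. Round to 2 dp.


Q = 2*pi*0.042*15*50.1/ln(0.069/0.058) = 1141.96 W

1141.96 W


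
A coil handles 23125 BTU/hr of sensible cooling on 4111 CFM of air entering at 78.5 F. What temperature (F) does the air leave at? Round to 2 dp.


dT = 23125/(1.08*4111) = 5.2085
T_leave = 78.5 - 5.2085 = 73.29 F

73.29 F


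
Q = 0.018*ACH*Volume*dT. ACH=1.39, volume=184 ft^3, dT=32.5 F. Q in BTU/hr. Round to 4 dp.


Q = 0.018 * 1.39 * 184 * 32.5 = 149.6196 BTU/hr

149.6196 BTU/hr


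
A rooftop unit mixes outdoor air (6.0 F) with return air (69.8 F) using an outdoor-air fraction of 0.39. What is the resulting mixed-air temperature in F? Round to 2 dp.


T_mix = 0.39*6.0 + 0.61*69.8 = 44.92 F

44.92 F


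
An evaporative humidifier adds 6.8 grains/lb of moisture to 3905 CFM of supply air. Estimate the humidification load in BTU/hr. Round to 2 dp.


Q = 0.68 * 3905 * 6.8 = 18056.72 BTU/hr

18056.72 BTU/hr


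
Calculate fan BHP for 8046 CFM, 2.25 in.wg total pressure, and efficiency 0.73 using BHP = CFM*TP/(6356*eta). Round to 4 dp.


BHP = 8046 * 2.25 / (6356 * 0.73) = 3.9017 hp

3.9017 hp


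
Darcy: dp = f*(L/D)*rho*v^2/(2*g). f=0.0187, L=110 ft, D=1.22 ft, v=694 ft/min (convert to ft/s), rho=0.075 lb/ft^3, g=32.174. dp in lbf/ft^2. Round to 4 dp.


v_fps = 694/60 = 11.5667 ft/s
dp = 0.0187*(110/1.22)*0.075*11.5667^2/(2*32.174) = 0.2629 lbf/ft^2

0.2629 lbf/ft^2


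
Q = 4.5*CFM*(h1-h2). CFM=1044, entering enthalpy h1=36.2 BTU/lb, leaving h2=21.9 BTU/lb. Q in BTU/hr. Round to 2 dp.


Q = 4.5 * 1044 * (36.2 - 21.9) = 67181.40 BTU/hr

67181.40 BTU/hr


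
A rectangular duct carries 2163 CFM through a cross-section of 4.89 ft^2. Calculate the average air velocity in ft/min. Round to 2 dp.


V = 2163 / 4.89 = 442.33 ft/min

442.33 ft/min


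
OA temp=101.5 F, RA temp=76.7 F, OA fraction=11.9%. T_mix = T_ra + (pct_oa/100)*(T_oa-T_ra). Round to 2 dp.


T_mix = 76.7 + (11.9/100)*(101.5-76.7) = 79.65 F

79.65 F


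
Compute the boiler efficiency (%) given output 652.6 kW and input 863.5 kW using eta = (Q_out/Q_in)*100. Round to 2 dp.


eta = (652.6/863.5)*100 = 75.58 %

75.58 %


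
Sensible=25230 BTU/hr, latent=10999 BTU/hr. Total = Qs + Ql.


Qt = 25230 + 10999 = 36229 BTU/hr

36229 BTU/hr


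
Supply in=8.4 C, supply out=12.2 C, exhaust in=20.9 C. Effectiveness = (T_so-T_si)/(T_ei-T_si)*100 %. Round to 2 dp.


eff = (12.2-8.4)/(20.9-8.4)*100 = 30.40 %

30.40 %


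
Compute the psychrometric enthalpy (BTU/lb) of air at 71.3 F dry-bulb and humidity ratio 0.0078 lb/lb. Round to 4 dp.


h = 0.24*71.3 + 0.0078*(1061+0.444*71.3) = 25.6347 BTU/lb

25.6347 BTU/lb


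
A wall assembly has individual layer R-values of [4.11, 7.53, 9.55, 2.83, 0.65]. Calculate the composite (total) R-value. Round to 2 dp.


R_total = 4.11 + 7.53 + 9.55 + 2.83 + 0.65 = 24.67

24.67


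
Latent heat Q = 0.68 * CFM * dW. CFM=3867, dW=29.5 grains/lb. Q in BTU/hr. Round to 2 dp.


Q = 0.68 * 3867 * 29.5 = 77572.02 BTU/hr

77572.02 BTU/hr


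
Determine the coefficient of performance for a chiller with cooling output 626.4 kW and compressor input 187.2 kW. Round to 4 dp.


COP = 626.4 / 187.2 = 3.3462

3.3462


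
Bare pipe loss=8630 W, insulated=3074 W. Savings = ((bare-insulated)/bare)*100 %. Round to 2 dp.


Savings = ((8630-3074)/8630)*100 = 64.38 %

64.38 %


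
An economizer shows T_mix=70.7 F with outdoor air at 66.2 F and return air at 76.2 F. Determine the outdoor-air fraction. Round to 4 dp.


frac = (70.7 - 76.2) / (66.2 - 76.2) = 0.5500

0.5500


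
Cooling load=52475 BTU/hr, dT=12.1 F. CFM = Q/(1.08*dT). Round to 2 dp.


CFM = 52475 / (1.08 * 12.1) = 4015.53

4015.53 CFM


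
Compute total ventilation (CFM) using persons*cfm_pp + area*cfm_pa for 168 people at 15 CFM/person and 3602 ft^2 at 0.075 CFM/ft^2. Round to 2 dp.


Total = 168*15 + 3602*0.075 = 2790.15 CFM

2790.15 CFM


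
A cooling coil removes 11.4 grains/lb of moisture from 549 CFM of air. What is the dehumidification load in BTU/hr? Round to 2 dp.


Q = 0.68 * 549 * 11.4 = 4255.85 BTU/hr

4255.85 BTU/hr


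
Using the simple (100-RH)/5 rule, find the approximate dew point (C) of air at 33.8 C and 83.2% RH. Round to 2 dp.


Td = 33.8 - (100-83.2)/5 = 30.44 C

30.44 C


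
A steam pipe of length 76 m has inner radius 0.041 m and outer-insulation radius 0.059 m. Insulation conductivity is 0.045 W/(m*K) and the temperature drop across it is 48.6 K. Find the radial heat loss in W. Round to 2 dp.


Q = 2*pi*0.045*76*48.6/ln(0.059/0.041) = 2869.34 W

2869.34 W


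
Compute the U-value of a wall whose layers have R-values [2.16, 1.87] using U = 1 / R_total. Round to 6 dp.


R_total = 2.16 + 1.87 = 4.03
U = 1/4.03 = 0.248139

0.248139


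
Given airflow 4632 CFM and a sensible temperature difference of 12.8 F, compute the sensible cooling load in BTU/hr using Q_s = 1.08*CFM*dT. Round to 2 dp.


Q = 1.08 * 4632 * 12.8 = 64032.77 BTU/hr

64032.77 BTU/hr


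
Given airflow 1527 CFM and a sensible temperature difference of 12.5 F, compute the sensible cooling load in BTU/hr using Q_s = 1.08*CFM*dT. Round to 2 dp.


Q = 1.08 * 1527 * 12.5 = 20614.50 BTU/hr

20614.50 BTU/hr


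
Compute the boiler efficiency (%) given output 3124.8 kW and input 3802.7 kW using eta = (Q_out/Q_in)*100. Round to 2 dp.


eta = (3124.8/3802.7)*100 = 82.17 %

82.17 %


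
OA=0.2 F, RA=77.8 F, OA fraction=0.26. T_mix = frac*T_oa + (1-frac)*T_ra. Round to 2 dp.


T_mix = 0.26*0.2 + 0.74*77.8 = 57.62 F

57.62 F


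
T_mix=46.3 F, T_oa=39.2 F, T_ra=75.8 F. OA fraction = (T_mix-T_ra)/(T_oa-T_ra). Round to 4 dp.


frac = (46.3 - 75.8) / (39.2 - 75.8) = 0.8060

0.8060


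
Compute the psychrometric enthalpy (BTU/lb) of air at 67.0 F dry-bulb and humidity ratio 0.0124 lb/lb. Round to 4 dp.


h = 0.24*67.0 + 0.0124*(1061+0.444*67.0) = 29.6053 BTU/lb

29.6053 BTU/lb


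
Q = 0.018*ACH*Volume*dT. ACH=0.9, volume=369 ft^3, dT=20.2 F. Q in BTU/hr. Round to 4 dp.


Q = 0.018 * 0.9 * 369 * 20.2 = 120.7516 BTU/hr

120.7516 BTU/hr


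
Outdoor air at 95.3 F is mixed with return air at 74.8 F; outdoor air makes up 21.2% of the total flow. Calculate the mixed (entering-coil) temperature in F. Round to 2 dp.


T_mix = 74.8 + (21.2/100)*(95.3-74.8) = 79.15 F

79.15 F


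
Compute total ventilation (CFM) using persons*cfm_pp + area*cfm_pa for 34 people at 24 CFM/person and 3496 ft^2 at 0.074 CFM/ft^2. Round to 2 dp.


Total = 34*24 + 3496*0.074 = 1074.70 CFM

1074.70 CFM


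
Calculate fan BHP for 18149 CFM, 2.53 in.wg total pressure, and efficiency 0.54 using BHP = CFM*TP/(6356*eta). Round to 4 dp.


BHP = 18149 * 2.53 / (6356 * 0.54) = 13.3781 hp

13.3781 hp


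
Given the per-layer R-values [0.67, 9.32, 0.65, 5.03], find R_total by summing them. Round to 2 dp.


R_total = 0.67 + 9.32 + 0.65 + 5.03 = 15.67

15.67


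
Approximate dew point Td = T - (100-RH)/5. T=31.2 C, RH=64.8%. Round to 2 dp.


Td = 31.2 - (100-64.8)/5 = 24.16 C

24.16 C


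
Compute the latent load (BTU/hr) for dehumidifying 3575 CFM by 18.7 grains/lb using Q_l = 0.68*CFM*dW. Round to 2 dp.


Q = 0.68 * 3575 * 18.7 = 45459.70 BTU/hr

45459.70 BTU/hr


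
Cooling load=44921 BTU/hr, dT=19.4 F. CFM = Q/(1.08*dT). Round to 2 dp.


CFM = 44921 / (1.08 * 19.4) = 2144.00

2144.00 CFM


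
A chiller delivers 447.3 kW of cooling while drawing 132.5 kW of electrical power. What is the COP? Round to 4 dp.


COP = 447.3 / 132.5 = 3.3758

3.3758


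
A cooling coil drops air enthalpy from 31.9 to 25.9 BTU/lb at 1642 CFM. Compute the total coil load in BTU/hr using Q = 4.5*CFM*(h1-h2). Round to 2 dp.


Q = 4.5 * 1642 * (31.9 - 25.9) = 44334.00 BTU/hr

44334.00 BTU/hr


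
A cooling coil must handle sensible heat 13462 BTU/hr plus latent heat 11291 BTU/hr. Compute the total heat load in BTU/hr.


Qt = 13462 + 11291 = 24753 BTU/hr

24753 BTU/hr


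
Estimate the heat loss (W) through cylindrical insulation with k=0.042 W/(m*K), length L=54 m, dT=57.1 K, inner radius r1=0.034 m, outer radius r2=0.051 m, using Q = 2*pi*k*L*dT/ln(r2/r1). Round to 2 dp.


Q = 2*pi*0.042*54*57.1/ln(0.051/0.034) = 2006.81 W

2006.81 W


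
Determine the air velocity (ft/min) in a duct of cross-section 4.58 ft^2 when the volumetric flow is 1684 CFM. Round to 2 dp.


V = 1684 / 4.58 = 367.69 ft/min

367.69 ft/min


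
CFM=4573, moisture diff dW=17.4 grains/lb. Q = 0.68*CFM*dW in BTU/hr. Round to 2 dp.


Q = 0.68 * 4573 * 17.4 = 54107.74 BTU/hr

54107.74 BTU/hr


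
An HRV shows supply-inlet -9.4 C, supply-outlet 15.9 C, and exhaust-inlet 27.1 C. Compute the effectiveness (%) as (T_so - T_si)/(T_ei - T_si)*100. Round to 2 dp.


eff = (15.9-(-9.4))/(27.1-(-9.4))*100 = 69.32 %

69.32 %


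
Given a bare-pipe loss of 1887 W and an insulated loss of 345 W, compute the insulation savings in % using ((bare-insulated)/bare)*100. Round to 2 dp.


Savings = ((1887-345)/1887)*100 = 81.72 %

81.72 %


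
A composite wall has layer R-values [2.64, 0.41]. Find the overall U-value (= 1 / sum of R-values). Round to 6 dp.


R_total = 2.64 + 0.41 = 3.05
U = 1/3.05 = 0.327869

0.327869


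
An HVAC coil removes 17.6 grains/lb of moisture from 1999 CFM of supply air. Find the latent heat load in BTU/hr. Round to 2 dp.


Q = 0.68 * 1999 * 17.6 = 23924.03 BTU/hr

23924.03 BTU/hr


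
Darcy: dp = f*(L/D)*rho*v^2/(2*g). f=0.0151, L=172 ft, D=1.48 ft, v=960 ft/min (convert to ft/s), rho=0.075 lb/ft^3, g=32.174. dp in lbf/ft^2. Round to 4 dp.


v_fps = 960/60 = 16.0 ft/s
dp = 0.0151*(172/1.48)*0.075*16.0^2/(2*32.174) = 0.5236 lbf/ft^2

0.5236 lbf/ft^2


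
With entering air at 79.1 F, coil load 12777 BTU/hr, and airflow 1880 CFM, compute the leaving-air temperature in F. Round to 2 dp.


dT = 12777/(1.08*1880) = 6.2928
T_leave = 79.1 - 6.2928 = 72.81 F

72.81 F


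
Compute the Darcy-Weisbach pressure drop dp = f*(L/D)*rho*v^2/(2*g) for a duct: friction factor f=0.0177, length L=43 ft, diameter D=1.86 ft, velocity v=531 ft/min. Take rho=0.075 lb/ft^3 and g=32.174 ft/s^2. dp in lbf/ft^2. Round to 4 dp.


v_fps = 531/60 = 8.85 ft/s
dp = 0.0177*(43/1.86)*0.075*8.85^2/(2*32.174) = 0.0374 lbf/ft^2

0.0374 lbf/ft^2


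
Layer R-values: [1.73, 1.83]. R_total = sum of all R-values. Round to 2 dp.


R_total = 1.73 + 1.83 = 3.56

3.56


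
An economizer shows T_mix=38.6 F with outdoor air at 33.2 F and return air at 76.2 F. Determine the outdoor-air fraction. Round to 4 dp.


frac = (38.6 - 76.2) / (33.2 - 76.2) = 0.8744

0.8744


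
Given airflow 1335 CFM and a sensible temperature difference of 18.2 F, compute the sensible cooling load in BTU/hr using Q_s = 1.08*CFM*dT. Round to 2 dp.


Q = 1.08 * 1335 * 18.2 = 26240.76 BTU/hr

26240.76 BTU/hr


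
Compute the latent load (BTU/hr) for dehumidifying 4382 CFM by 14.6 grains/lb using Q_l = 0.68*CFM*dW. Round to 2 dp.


Q = 0.68 * 4382 * 14.6 = 43504.50 BTU/hr

43504.50 BTU/hr


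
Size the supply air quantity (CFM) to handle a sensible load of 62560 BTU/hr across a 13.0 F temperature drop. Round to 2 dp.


CFM = 62560 / (1.08 * 13.0) = 4455.84

4455.84 CFM


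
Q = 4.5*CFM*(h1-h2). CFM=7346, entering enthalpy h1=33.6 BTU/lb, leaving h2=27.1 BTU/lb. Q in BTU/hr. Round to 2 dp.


Q = 4.5 * 7346 * (33.6 - 27.1) = 214870.50 BTU/hr

214870.50 BTU/hr


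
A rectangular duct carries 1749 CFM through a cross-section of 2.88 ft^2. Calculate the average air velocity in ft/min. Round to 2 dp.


V = 1749 / 2.88 = 607.29 ft/min

607.29 ft/min


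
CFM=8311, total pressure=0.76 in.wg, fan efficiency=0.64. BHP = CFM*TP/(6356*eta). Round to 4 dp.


BHP = 8311 * 0.76 / (6356 * 0.64) = 1.5528 hp

1.5528 hp


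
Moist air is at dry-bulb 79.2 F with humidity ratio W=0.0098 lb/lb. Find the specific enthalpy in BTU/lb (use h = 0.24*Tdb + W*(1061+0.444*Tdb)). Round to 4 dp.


h = 0.24*79.2 + 0.0098*(1061+0.444*79.2) = 29.7504 BTU/lb

29.7504 BTU/lb


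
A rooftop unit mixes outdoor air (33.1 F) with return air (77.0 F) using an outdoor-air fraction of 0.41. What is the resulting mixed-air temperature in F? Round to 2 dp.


T_mix = 0.41*33.1 + 0.59*77.0 = 59.00 F

59.00 F


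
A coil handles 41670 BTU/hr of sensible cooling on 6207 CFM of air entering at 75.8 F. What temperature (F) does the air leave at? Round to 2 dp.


dT = 41670/(1.08*6207) = 6.2161
T_leave = 75.8 - 6.2161 = 69.58 F

69.58 F


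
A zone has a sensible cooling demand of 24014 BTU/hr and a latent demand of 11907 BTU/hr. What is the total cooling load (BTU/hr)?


Qt = 24014 + 11907 = 35921 BTU/hr

35921 BTU/hr


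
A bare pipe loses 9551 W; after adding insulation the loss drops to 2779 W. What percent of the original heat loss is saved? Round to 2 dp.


Savings = ((9551-2779)/9551)*100 = 70.90 %

70.90 %


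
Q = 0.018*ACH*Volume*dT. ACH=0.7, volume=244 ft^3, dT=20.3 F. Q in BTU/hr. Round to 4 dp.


Q = 0.018 * 0.7 * 244 * 20.3 = 62.4103 BTU/hr

62.4103 BTU/hr


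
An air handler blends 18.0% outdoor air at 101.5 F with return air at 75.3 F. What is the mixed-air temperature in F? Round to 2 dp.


T_mix = 75.3 + (18.0/100)*(101.5-75.3) = 80.02 F

80.02 F


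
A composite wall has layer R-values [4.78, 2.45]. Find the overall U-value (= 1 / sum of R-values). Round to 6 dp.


R_total = 4.78 + 2.45 = 7.23
U = 1/7.23 = 0.138313

0.138313


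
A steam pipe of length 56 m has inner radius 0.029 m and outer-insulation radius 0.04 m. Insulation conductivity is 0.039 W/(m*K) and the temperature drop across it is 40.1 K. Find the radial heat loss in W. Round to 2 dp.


Q = 2*pi*0.039*56*40.1/ln(0.04/0.029) = 1711.13 W

1711.13 W


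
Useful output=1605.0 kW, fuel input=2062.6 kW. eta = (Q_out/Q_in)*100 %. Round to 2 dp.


eta = (1605.0/2062.6)*100 = 77.81 %

77.81 %


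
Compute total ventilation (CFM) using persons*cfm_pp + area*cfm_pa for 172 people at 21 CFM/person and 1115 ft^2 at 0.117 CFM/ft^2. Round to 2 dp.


Total = 172*21 + 1115*0.117 = 3742.46 CFM

3742.46 CFM


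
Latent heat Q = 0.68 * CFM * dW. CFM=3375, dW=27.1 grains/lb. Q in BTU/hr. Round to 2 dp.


Q = 0.68 * 3375 * 27.1 = 62194.50 BTU/hr

62194.50 BTU/hr


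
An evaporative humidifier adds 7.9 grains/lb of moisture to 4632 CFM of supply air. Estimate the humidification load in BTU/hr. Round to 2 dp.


Q = 0.68 * 4632 * 7.9 = 24883.10 BTU/hr

24883.10 BTU/hr


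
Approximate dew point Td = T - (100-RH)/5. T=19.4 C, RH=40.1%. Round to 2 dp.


Td = 19.4 - (100-40.1)/5 = 7.42 C

7.42 C


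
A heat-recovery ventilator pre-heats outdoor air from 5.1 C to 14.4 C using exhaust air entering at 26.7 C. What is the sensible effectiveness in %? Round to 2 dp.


eff = (14.4-5.1)/(26.7-5.1)*100 = 43.06 %

43.06 %


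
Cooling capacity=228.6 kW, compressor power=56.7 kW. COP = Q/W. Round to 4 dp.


COP = 228.6 / 56.7 = 4.0317

4.0317


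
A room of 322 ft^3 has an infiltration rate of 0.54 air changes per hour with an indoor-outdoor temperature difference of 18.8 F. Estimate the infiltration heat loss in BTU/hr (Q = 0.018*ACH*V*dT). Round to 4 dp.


Q = 0.018 * 0.54 * 322 * 18.8 = 58.8410 BTU/hr

58.8410 BTU/hr


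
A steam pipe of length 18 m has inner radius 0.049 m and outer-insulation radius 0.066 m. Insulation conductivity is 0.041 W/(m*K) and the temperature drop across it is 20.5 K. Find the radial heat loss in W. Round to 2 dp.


Q = 2*pi*0.041*18*20.5/ln(0.066/0.049) = 319.16 W

319.16 W


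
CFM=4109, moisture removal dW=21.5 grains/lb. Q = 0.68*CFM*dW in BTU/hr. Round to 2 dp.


Q = 0.68 * 4109 * 21.5 = 60073.58 BTU/hr

60073.58 BTU/hr


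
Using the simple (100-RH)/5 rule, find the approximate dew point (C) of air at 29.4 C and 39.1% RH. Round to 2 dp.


Td = 29.4 - (100-39.1)/5 = 17.22 C

17.22 C


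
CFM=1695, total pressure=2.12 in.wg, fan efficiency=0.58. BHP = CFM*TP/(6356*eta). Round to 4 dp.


BHP = 1695 * 2.12 / (6356 * 0.58) = 0.9748 hp

0.9748 hp


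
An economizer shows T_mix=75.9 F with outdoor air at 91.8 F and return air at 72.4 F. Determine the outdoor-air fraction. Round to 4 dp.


frac = (75.9 - 72.4) / (91.8 - 72.4) = 0.1804

0.1804


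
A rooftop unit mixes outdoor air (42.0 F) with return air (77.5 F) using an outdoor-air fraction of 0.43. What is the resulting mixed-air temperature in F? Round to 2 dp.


T_mix = 0.43*42.0 + 0.57*77.5 = 62.24 F

62.24 F


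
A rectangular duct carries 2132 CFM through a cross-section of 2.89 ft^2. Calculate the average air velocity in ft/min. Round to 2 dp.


V = 2132 / 2.89 = 737.72 ft/min

737.72 ft/min


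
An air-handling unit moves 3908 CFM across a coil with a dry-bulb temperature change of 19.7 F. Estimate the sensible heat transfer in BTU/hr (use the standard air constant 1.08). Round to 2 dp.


Q = 1.08 * 3908 * 19.7 = 83146.61 BTU/hr

83146.61 BTU/hr


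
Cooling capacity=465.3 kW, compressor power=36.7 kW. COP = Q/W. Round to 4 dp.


COP = 465.3 / 36.7 = 12.6785

12.6785


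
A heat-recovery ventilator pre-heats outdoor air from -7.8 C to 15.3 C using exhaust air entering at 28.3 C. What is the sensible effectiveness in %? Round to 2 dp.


eff = (15.3-(-7.8))/(28.3-(-7.8))*100 = 63.99 %

63.99 %


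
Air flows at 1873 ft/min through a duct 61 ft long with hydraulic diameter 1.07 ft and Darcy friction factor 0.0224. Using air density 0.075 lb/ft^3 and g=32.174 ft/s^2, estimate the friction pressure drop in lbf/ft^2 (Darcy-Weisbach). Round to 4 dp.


v_fps = 1873/60 = 31.2167 ft/s
dp = 0.0224*(61/1.07)*0.075*31.2167^2/(2*32.174) = 1.4504 lbf/ft^2

1.4504 lbf/ft^2


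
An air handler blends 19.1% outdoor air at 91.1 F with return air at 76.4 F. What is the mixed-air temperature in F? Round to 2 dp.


T_mix = 76.4 + (19.1/100)*(91.1-76.4) = 79.21 F

79.21 F


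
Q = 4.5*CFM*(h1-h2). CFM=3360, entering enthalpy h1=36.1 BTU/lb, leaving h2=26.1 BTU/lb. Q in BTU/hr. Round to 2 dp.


Q = 4.5 * 3360 * (36.1 - 26.1) = 151200.00 BTU/hr

151200.00 BTU/hr


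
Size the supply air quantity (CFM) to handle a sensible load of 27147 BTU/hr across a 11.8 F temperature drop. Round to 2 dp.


CFM = 27147 / (1.08 * 11.8) = 2130.18

2130.18 CFM


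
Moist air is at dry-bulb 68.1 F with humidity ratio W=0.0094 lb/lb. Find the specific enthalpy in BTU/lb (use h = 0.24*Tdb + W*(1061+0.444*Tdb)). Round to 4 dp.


h = 0.24*68.1 + 0.0094*(1061+0.444*68.1) = 26.6016 BTU/lb

26.6016 BTU/lb


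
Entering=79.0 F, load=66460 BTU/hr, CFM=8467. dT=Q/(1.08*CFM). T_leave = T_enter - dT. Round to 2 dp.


dT = 66460/(1.08*8467) = 7.2679
T_leave = 79.0 - 7.2679 = 71.73 F

71.73 F


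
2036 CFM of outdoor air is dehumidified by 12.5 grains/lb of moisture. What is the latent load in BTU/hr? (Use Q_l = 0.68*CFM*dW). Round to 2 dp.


Q = 0.68 * 2036 * 12.5 = 17306.00 BTU/hr

17306.00 BTU/hr


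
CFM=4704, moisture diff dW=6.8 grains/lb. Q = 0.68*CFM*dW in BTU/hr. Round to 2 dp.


Q = 0.68 * 4704 * 6.8 = 21751.30 BTU/hr

21751.30 BTU/hr


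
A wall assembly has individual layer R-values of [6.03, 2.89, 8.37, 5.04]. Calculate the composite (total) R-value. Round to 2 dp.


R_total = 6.03 + 2.89 + 8.37 + 5.04 = 22.33

22.33


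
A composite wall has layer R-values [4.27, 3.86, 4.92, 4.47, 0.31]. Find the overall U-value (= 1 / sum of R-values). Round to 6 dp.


R_total = 4.27 + 3.86 + 4.92 + 4.47 + 0.31 = 17.83
U = 1/17.83 = 0.056085

0.056085


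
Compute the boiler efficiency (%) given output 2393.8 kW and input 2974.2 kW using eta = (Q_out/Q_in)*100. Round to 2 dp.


eta = (2393.8/2974.2)*100 = 80.49 %

80.49 %


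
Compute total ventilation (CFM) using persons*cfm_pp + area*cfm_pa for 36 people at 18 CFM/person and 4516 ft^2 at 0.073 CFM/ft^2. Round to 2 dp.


Total = 36*18 + 4516*0.073 = 977.67 CFM

977.67 CFM


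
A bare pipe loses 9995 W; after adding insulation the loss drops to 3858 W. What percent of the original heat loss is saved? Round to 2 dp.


Savings = ((9995-3858)/9995)*100 = 61.40 %

61.40 %


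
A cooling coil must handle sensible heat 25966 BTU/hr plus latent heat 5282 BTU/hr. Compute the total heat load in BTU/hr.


Qt = 25966 + 5282 = 31248 BTU/hr

31248 BTU/hr


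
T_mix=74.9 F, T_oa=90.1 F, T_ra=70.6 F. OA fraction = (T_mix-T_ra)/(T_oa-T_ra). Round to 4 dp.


frac = (74.9 - 70.6) / (90.1 - 70.6) = 0.2205

0.2205


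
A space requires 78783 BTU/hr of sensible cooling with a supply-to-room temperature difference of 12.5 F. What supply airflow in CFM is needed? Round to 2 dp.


CFM = 78783 / (1.08 * 12.5) = 5835.78

5835.78 CFM


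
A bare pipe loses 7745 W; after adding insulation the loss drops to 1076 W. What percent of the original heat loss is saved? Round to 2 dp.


Savings = ((7745-1076)/7745)*100 = 86.11 %

86.11 %


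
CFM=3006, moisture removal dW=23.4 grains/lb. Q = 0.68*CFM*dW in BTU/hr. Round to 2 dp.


Q = 0.68 * 3006 * 23.4 = 47831.47 BTU/hr

47831.47 BTU/hr


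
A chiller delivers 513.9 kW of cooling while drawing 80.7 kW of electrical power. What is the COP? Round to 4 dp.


COP = 513.9 / 80.7 = 6.3680

6.3680


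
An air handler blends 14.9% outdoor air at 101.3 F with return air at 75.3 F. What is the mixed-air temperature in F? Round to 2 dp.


T_mix = 75.3 + (14.9/100)*(101.3-75.3) = 79.17 F

79.17 F


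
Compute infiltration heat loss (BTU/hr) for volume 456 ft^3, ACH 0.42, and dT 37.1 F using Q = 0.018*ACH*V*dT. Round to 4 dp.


Q = 0.018 * 0.42 * 456 * 37.1 = 127.8971 BTU/hr

127.8971 BTU/hr


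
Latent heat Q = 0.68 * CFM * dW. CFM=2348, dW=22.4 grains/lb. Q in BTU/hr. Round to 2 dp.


Q = 0.68 * 2348 * 22.4 = 35764.74 BTU/hr

35764.74 BTU/hr


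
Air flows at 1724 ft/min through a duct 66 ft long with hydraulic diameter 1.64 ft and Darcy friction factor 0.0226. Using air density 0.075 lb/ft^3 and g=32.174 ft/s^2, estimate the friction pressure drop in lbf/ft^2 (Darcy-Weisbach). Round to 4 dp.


v_fps = 1724/60 = 28.7333 ft/s
dp = 0.0226*(66/1.64)*0.075*28.7333^2/(2*32.174) = 0.8752 lbf/ft^2

0.8752 lbf/ft^2


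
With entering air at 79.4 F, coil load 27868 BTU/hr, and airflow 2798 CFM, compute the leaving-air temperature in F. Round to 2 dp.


dT = 27868/(1.08*2798) = 9.2222
T_leave = 79.4 - 9.2222 = 70.18 F

70.18 F


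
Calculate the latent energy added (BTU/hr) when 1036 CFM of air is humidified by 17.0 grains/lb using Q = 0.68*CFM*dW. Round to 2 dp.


Q = 0.68 * 1036 * 17.0 = 11976.16 BTU/hr

11976.16 BTU/hr


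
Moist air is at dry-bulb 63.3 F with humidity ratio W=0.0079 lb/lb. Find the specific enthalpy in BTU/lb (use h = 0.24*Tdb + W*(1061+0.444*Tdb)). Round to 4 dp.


h = 0.24*63.3 + 0.0079*(1061+0.444*63.3) = 23.7959 BTU/lb

23.7959 BTU/lb


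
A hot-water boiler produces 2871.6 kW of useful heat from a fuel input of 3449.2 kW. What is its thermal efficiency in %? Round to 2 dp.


eta = (2871.6/3449.2)*100 = 83.25 %

83.25 %


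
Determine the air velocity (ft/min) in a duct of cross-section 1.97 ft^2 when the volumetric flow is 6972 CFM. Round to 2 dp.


V = 6972 / 1.97 = 3539.09 ft/min

3539.09 ft/min


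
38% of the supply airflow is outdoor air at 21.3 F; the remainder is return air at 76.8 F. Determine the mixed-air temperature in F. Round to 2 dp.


T_mix = 0.38*21.3 + 0.62*76.8 = 55.71 F

55.71 F


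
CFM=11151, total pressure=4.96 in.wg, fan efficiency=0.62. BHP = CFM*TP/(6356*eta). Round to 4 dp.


BHP = 11151 * 4.96 / (6356 * 0.62) = 14.0352 hp

14.0352 hp


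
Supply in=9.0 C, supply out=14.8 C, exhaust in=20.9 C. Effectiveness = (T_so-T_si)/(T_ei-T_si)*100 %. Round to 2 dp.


eff = (14.8-9.0)/(20.9-9.0)*100 = 48.74 %

48.74 %


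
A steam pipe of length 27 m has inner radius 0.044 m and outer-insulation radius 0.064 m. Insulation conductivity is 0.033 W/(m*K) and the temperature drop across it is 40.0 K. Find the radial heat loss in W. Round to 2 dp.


Q = 2*pi*0.033*27*40.0/ln(0.064/0.044) = 597.64 W

597.64 W


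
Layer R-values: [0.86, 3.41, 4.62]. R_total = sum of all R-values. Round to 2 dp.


R_total = 0.86 + 3.41 + 4.62 = 8.89

8.89


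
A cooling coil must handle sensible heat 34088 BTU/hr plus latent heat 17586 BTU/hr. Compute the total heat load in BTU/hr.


Qt = 34088 + 17586 = 51674 BTU/hr

51674 BTU/hr


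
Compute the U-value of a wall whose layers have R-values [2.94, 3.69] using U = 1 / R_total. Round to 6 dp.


R_total = 2.94 + 3.69 = 6.63
U = 1/6.63 = 0.150830

0.150830


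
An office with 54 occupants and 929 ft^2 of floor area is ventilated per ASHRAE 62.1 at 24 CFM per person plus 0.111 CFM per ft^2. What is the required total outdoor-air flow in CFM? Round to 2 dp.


Total = 54*24 + 929*0.111 = 1399.12 CFM

1399.12 CFM


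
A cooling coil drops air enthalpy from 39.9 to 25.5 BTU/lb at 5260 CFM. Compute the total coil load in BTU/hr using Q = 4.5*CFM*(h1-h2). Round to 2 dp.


Q = 4.5 * 5260 * (39.9 - 25.5) = 340848.00 BTU/hr

340848.00 BTU/hr


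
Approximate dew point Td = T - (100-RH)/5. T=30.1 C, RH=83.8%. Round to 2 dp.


Td = 30.1 - (100-83.8)/5 = 26.86 C

26.86 C


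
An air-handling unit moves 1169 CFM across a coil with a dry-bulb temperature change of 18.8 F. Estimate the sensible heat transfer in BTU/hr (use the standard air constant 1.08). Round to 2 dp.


Q = 1.08 * 1169 * 18.8 = 23735.38 BTU/hr

23735.38 BTU/hr


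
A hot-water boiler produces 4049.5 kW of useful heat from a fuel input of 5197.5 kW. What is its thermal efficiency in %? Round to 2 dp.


eta = (4049.5/5197.5)*100 = 77.91 %

77.91 %


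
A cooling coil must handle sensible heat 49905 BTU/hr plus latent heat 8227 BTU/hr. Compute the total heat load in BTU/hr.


Qt = 49905 + 8227 = 58132 BTU/hr

58132 BTU/hr


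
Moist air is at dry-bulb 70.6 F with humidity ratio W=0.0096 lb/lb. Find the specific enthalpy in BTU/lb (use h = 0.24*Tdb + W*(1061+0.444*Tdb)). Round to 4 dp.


h = 0.24*70.6 + 0.0096*(1061+0.444*70.6) = 27.4305 BTU/lb

27.4305 BTU/lb


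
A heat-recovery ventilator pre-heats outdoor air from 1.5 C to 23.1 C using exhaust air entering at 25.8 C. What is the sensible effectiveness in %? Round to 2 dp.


eff = (23.1-1.5)/(25.8-1.5)*100 = 88.89 %

88.89 %


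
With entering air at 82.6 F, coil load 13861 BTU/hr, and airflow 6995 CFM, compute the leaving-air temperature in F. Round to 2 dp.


dT = 13861/(1.08*6995) = 1.8348
T_leave = 82.6 - 1.8348 = 80.77 F

80.77 F


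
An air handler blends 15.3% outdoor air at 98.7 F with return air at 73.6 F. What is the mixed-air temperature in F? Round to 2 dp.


T_mix = 73.6 + (15.3/100)*(98.7-73.6) = 77.44 F

77.44 F


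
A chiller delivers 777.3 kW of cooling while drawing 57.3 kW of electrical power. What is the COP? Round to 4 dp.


COP = 777.3 / 57.3 = 13.5654

13.5654


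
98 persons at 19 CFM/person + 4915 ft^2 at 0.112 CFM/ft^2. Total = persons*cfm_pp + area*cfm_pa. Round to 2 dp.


Total = 98*19 + 4915*0.112 = 2412.48 CFM

2412.48 CFM


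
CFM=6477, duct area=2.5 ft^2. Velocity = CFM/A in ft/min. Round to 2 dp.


V = 6477 / 2.5 = 2590.80 ft/min

2590.80 ft/min


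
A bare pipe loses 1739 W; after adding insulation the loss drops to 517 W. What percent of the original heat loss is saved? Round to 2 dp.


Savings = ((1739-517)/1739)*100 = 70.27 %

70.27 %


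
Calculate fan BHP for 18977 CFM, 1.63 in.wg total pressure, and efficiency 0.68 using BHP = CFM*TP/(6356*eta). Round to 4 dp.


BHP = 18977 * 1.63 / (6356 * 0.68) = 7.1569 hp

7.1569 hp


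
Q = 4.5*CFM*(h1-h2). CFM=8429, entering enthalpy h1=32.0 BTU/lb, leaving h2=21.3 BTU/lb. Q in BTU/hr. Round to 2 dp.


Q = 4.5 * 8429 * (32.0 - 21.3) = 405856.35 BTU/hr

405856.35 BTU/hr


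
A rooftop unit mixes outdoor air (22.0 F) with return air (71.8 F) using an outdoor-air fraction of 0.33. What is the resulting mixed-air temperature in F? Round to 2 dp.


T_mix = 0.33*22.0 + 0.67*71.8 = 55.37 F

55.37 F


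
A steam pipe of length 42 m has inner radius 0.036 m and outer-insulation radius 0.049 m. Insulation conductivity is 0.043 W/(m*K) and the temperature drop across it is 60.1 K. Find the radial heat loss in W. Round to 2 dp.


Q = 2*pi*0.043*42*60.1/ln(0.049/0.036) = 2212.06 W

2212.06 W


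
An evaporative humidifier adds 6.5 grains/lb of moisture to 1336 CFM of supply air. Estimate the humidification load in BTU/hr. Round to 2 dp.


Q = 0.68 * 1336 * 6.5 = 5905.12 BTU/hr

5905.12 BTU/hr


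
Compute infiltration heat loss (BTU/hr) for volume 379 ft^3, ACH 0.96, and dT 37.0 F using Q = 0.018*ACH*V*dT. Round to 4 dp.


Q = 0.018 * 0.96 * 379 * 37.0 = 242.3174 BTU/hr

242.3174 BTU/hr


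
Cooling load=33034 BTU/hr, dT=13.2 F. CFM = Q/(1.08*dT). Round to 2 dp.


CFM = 33034 / (1.08 * 13.2) = 2317.20

2317.20 CFM


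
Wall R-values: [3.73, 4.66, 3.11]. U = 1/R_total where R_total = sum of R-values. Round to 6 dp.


R_total = 3.73 + 4.66 + 3.11 = 11.50
U = 1/11.50 = 0.086957

0.086957


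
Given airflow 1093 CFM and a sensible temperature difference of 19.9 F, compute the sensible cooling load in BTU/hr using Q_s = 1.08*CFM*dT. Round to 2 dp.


Q = 1.08 * 1093 * 19.9 = 23490.76 BTU/hr

23490.76 BTU/hr


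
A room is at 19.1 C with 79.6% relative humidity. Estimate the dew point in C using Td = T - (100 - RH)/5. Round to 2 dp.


Td = 19.1 - (100-79.6)/5 = 15.02 C

15.02 C


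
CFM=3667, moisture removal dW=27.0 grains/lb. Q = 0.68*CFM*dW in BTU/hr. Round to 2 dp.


Q = 0.68 * 3667 * 27.0 = 67326.12 BTU/hr

67326.12 BTU/hr


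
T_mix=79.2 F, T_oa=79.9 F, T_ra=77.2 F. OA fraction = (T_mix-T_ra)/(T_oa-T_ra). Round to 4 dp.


frac = (79.2 - 77.2) / (79.9 - 77.2) = 0.7407

0.7407
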